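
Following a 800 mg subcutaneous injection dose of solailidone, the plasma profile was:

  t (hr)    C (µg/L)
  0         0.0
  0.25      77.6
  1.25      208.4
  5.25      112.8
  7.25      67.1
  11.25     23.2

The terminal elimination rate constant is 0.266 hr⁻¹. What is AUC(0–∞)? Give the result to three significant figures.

Trapezoidal AUC_0→11.25:
  [0→0.25]: (0.0+77.6)/2 × 0.25 = 9.7
  [0.25→1.25]: (77.6+208.4)/2 × 1 = 143.0
  [1.25→5.25]: (208.4+112.8)/2 × 4 = 642.4
  [5.25→7.25]: (112.8+67.1)/2 × 2 = 179.9
  [7.25→11.25]: (67.1+23.2)/2 × 4 = 180.6
  Sum = 1155.6 µg/L·hr
Extrapolated tail: C_last / k_e = 23.2 / 0.266 = 87.218
AUC_0→∞ = 1155.6 + 87.218 = 1242.818 µg/L·hr

AUC = 1240 µg/L·hr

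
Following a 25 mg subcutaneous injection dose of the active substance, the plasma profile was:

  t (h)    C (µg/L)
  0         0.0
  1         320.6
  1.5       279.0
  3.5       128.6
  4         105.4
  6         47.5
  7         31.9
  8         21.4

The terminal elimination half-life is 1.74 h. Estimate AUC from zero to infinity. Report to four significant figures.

AUC = 1049 µg/L·h

Trapezoidal AUC_0→8:
  [0→1]: (0.0+320.6)/2 × 1 = 160.3
  [1→1.5]: (320.6+279.0)/2 × 0.5 = 149.9
  [1.5→3.5]: (279.0+128.6)/2 × 2 = 407.6
  [3.5→4]: (128.6+105.4)/2 × 0.5 = 58.5
  [4→6]: (105.4+47.5)/2 × 2 = 152.9
  [6→7]: (47.5+31.9)/2 × 1 = 39.7
  [7→8]: (31.9+21.4)/2 × 1 = 26.65
  Sum = 995.55 µg/L·h
k_e = ln2 / t½ = 0.693147 / 1.74 = 0.3984 h^-1
Extrapolated tail: C_last / k_e = 21.4 / 0.3984 = 53.715
AUC_0→∞ = 995.55 + 53.715 = 1049.265 µg/L·h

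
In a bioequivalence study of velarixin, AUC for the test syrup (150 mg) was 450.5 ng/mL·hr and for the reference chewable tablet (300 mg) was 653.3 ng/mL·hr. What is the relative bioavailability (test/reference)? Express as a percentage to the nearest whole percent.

F_rel = (AUC_test/D_test) / (AUC_ref/D_ref)
      = (450.5/150) / (653.3/300)
      = 3.00333 / 2.17767 = 1.3791 = 137.91%

F_rel = 138%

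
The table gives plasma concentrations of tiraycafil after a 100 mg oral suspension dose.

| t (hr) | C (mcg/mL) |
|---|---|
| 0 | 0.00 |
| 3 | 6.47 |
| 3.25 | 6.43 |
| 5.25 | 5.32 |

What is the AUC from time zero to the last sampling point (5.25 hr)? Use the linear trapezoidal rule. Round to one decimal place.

AUC = 23.1 mcg/mL·hr

Trapezoidal AUC_0→5.25:
  [0→3]: (0.00+6.47)/2 × 3 = 9.705
  [3→3.25]: (6.47+6.43)/2 × 0.25 = 1.6125
  [3.25→5.25]: (6.43+5.32)/2 × 2 = 11.75
  Sum = 23.0675 mcg/mL·hr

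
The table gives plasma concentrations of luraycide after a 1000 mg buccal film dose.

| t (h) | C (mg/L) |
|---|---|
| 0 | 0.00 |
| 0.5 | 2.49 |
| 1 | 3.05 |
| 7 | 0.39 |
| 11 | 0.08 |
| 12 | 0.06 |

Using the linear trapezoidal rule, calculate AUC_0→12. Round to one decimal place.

AUC = 13.3 mg/L·h

Trapezoidal AUC_0→12:
  [0→0.5]: (0.00+2.49)/2 × 0.5 = 0.6225
  [0.5→1]: (2.49+3.05)/2 × 0.5 = 1.385
  [1→7]: (3.05+0.39)/2 × 6 = 10.32
  [7→11]: (0.39+0.08)/2 × 4 = 0.94
  [11→12]: (0.08+0.06)/2 × 1 = 0.07
  Sum = 13.3375 mg/L·h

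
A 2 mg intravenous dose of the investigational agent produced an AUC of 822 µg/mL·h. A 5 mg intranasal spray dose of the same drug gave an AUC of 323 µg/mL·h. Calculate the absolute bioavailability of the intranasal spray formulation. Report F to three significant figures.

F = 0.157

F = (AUC_ev / D_ev) / (AUC_iv / D_iv)
  = (323/5) / (822/2)
  = 64.6 / 411 = 0.1572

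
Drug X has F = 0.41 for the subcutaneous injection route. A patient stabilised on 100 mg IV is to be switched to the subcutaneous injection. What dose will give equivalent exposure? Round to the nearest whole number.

D_subcutaneous = 244 mg

For equal systemic exposure: F × D_ev = D_iv
D_ev = D_iv / F = 100 / 0.41 = 243.902 mg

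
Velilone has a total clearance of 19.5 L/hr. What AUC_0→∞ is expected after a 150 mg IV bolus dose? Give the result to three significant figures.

AUC = 7.69 mg/L·hr

AUC_0→∞ = Dose_iv / CL
        = 150 / 19.5 = 7.69231 mg/L·hr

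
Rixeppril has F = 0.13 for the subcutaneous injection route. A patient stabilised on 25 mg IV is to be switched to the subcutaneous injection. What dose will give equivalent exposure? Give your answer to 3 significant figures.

D_subcutaneous = 192 mg

For equal systemic exposure: F × D_ev = D_iv
D_ev = D_iv / F = 25 / 0.13 = 192.308 mg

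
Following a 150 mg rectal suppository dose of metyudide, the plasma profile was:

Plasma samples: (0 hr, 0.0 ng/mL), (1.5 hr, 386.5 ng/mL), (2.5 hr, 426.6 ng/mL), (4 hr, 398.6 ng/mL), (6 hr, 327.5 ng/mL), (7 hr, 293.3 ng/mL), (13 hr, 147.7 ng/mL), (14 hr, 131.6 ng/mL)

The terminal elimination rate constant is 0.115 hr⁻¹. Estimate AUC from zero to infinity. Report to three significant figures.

AUC = 4960 ng/mL·hr

Trapezoidal AUC_0→14:
  [0→1.5]: (0.0+386.5)/2 × 1.5 = 289.875
  [1.5→2.5]: (386.5+426.6)/2 × 1 = 406.55
  [2.5→4]: (426.6+398.6)/2 × 1.5 = 618.9
  [4→6]: (398.6+327.5)/2 × 2 = 726.1
  [6→7]: (327.5+293.3)/2 × 1 = 310.4
  [7→13]: (293.3+147.7)/2 × 6 = 1323.0
  [13→14]: (147.7+131.6)/2 × 1 = 139.65
  Sum = 3814.475 ng/mL·hr
Extrapolated tail: C_last / k_e = 131.6 / 0.115 = 1144.348
AUC_0→∞ = 3814.475 + 1144.348 = 4958.823 ng/mL·hr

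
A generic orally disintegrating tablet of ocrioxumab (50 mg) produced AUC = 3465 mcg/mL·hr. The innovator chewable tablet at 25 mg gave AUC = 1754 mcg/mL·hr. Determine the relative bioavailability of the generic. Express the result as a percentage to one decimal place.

F_rel = 98.8%

F_rel = (AUC_test/D_test) / (AUC_ref/D_ref)
      = (3465/50) / (1754/25)
      = 69.3 / 70.16 = 0.9877 = 98.77%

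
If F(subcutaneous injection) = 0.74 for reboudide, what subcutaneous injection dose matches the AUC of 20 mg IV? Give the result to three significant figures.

For equal systemic exposure: F × D_ev = D_iv
D_ev = D_iv / F = 20 / 0.74 = 27.027 mg

D_subcutaneous = 27.0 mg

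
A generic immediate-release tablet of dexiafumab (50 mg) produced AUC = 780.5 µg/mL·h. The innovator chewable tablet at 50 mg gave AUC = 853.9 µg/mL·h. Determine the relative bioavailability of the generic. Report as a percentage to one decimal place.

F_rel = (AUC_test/D_test) / (AUC_ref/D_ref)
      = (780.5/50) / (853.9/50)
      = 15.61 / 17.078 = 0.9140 = 91.40%

F_rel = 91.4%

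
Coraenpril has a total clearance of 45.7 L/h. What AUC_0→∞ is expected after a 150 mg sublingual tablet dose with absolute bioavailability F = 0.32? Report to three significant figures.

AUC_0→∞ = F × Dose / CL
        = 0.32 × 150 / 45.7 = 1.05033 mg/L·h

AUC = 1.05 mg/L·h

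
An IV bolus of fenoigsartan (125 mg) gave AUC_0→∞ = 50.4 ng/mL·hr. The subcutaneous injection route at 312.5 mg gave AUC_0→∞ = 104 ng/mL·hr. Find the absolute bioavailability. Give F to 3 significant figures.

F = 0.825

F = (AUC_ev / D_ev) / (AUC_iv / D_iv)
  = (104/312.5) / (50.4/125)
  = 0.3328 / 0.4032 = 0.8254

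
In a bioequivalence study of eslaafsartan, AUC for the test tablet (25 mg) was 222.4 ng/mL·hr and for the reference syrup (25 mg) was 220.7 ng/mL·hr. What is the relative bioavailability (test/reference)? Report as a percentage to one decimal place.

F_rel = (AUC_test/D_test) / (AUC_ref/D_ref)
      = (222.4/25) / (220.7/25)
      = 8.896 / 8.828 = 1.0077 = 100.77%

F_rel = 100.8%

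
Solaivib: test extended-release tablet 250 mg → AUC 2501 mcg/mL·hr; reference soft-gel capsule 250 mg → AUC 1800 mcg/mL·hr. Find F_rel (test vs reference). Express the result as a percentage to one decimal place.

F_rel = (AUC_test/D_test) / (AUC_ref/D_ref)
      = (2501/250) / (1800/250)
      = 10.004 / 7.2 = 1.3894 = 138.94%

F_rel = 138.9%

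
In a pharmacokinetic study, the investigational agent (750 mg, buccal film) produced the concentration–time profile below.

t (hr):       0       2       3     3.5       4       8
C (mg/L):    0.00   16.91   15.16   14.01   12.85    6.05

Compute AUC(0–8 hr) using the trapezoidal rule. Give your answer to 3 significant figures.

Trapezoidal AUC_0→8:
  [0→2]: (0.00+16.91)/2 × 2 = 16.91
  [2→3]: (16.91+15.16)/2 × 1 = 16.035
  [3→3.5]: (15.16+14.01)/2 × 0.5 = 7.2925
  [3.5→4]: (14.01+12.85)/2 × 0.5 = 6.715
  [4→8]: (12.85+6.05)/2 × 4 = 37.8
  Sum = 84.7525 mg/L·hr

AUC = 84.8 mg/L·hr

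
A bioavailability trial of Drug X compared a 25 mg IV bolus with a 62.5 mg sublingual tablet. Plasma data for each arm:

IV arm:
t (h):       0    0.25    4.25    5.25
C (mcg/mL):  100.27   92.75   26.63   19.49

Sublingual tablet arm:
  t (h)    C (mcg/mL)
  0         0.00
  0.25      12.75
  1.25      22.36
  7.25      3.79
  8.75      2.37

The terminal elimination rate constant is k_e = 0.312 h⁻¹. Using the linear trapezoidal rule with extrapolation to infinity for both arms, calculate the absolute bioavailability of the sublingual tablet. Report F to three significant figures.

F = 0.126

Trapezoidal AUC_0→5.25 (IV):
  [0→0.25]: (100.27+92.75)/2 × 0.25 = 24.1275
  [0.25→4.25]: (92.75+26.63)/2 × 4 = 238.76
  [4.25→5.25]: (26.63+19.49)/2 × 1 = 23.06
  Sum = 285.9475 mcg/mL·h
IV tail: 19.49/0.312 = 62.468; AUC_iv,0→∞ = 285.9475 + 62.468 = 348.4155 mcg/mL·h
Trapezoidal AUC_0→8.75 (sublingual tablet):
  [0→0.25]: (0.00+12.75)/2 × 0.25 = 1.59375
  [0.25→1.25]: (12.75+22.36)/2 × 1 = 17.555
  [1.25→7.25]: (22.36+3.79)/2 × 6 = 78.45
  [7.25→8.75]: (3.79+2.37)/2 × 1.5 = 4.62
  Sum = 102.21875 mcg/mL·h
sublingual tablet tail: 2.37/0.312 = 7.596; AUC_ev,0→∞ = 102.21875 + 7.596 = 109.81475 mcg/mL·h
F = (AUC_ev/D_ev)/(AUC_iv/D_iv) = (109.81475/62.5)/(348.4155/25) = 1.757036/13.93662 = 0.1261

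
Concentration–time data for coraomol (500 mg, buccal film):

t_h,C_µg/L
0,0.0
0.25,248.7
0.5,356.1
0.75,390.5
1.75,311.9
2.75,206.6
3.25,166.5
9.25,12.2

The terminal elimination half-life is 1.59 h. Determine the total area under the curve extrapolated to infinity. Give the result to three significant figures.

AUC = 1470 µg/L·h

Trapezoidal AUC_0→9.25:
  [0→0.25]: (0.0+248.7)/2 × 0.25 = 31.0875
  [0.25→0.5]: (248.7+356.1)/2 × 0.25 = 75.6
  [0.5→0.75]: (356.1+390.5)/2 × 0.25 = 93.325
  [0.75→1.75]: (390.5+311.9)/2 × 1 = 351.2
  [1.75→2.75]: (311.9+206.6)/2 × 1 = 259.25
  [2.75→3.25]: (206.6+166.5)/2 × 0.5 = 93.275
  [3.25→9.25]: (166.5+12.2)/2 × 6 = 536.1
  Sum = 1439.8375 µg/L·h
k_e = ln2 / t½ = 0.693147 / 1.59 = 0.4359 h^-1
Extrapolated tail: C_last / k_e = 12.2 / 0.4359 = 27.988
AUC_0→∞ = 1439.8375 + 27.988 = 1467.8255 µg/L·h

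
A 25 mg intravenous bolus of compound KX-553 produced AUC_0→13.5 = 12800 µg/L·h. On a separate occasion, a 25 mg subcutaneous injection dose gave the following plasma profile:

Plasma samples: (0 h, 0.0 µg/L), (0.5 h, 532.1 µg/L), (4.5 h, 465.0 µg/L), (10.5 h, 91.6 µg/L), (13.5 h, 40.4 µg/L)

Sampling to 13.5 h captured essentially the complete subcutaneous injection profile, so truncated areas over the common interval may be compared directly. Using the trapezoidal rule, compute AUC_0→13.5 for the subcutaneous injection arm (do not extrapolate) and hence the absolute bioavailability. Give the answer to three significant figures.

F = 0.312

Trapezoidal AUC_0→13.5 (subcutaneous injection):
  [0→0.5]: (0.0+532.1)/2 × 0.5 = 133.025
  [0.5→4.5]: (532.1+465.0)/2 × 4 = 1994.2
  [4.5→10.5]: (465.0+91.6)/2 × 6 = 1669.8
  [10.5→13.5]: (91.6+40.4)/2 × 3 = 198.0
  Sum = 3995.025 µg/L·h
F = (AUC_ev/D_ev)/(AUC_iv/D_iv) = (3995.025/25)/(12800/25) = 159.801/512 = 0.3121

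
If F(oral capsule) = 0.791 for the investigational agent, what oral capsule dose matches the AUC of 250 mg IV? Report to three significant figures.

D_oral = 316 mg

For equal systemic exposure: F × D_ev = D_iv
D_ev = D_iv / F = 250 / 0.791 = 316.056 mg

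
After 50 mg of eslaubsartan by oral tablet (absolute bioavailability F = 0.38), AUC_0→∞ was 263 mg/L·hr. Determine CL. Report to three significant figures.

CL = 0.0722 L/hr

CL = F × Dose / AUC_0→∞
   = 0.38 × 50 / 263 = 0.0722433 L/hr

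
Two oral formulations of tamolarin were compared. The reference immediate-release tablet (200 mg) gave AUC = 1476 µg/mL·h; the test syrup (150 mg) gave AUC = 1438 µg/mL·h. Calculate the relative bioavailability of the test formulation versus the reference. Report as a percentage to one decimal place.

F_rel = (AUC_test/D_test) / (AUC_ref/D_ref)
      = (1438/150) / (1476/200)
      = 9.58667 / 7.38 = 1.2990 = 129.90%

F_rel = 129.9%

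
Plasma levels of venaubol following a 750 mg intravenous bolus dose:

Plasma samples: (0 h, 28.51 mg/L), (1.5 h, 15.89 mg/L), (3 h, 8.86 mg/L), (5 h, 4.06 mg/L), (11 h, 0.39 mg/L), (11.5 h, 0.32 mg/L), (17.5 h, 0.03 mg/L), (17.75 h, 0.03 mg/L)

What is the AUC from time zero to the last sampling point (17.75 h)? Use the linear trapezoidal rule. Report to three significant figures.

AUC = 79.4 mg/L·h

Trapezoidal AUC_0→17.75:
  [0→1.5]: (28.51+15.89)/2 × 1.5 = 33.3
  [1.5→3]: (15.89+8.86)/2 × 1.5 = 18.5625
  [3→5]: (8.86+4.06)/2 × 2 = 12.92
  [5→11]: (4.06+0.39)/2 × 6 = 13.35
  [11→11.5]: (0.39+0.32)/2 × 0.5 = 0.1775
  [11.5→17.5]: (0.32+0.03)/2 × 6 = 1.05
  [17.5→17.75]: (0.03+0.03)/2 × 0.25 = 0.0075
  Sum = 79.3675 mg/L·h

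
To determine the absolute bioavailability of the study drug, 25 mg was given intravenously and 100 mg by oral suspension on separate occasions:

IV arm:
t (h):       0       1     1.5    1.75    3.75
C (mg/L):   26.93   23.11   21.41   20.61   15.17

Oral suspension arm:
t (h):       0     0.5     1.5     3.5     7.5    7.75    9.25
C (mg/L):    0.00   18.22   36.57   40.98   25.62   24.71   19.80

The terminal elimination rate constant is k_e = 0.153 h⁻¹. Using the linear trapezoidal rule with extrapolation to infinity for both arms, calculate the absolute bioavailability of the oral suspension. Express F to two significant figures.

F = 0.58

Trapezoidal AUC_0→3.75 (IV):
  [0→1]: (26.93+23.11)/2 × 1 = 25.02
  [1→1.5]: (23.11+21.41)/2 × 0.5 = 11.13
  [1.5→1.75]: (21.41+20.61)/2 × 0.25 = 5.2525
  [1.75→3.75]: (20.61+15.17)/2 × 2 = 35.78
  Sum = 77.1825 mg/L·h
IV tail: 15.17/0.153 = 99.150; AUC_iv,0→∞ = 77.1825 + 99.150 = 176.3325 mg/L·h
Trapezoidal AUC_0→9.25 (oral suspension):
  [0→0.5]: (0.00+18.22)/2 × 0.5 = 4.555
  [0.5→1.5]: (18.22+36.57)/2 × 1 = 27.395
  [1.5→3.5]: (36.57+40.98)/2 × 2 = 77.55
  [3.5→7.5]: (40.98+25.62)/2 × 4 = 133.2
  [7.5→7.75]: (25.62+24.71)/2 × 0.25 = 6.29125
  [7.75→9.25]: (24.71+19.80)/2 × 1.5 = 33.3825
  Sum = 282.37375 mg/L·h
oral suspension tail: 19.80/0.153 = 129.412; AUC_ev,0→∞ = 282.37375 + 129.412 = 411.78575 mg/L·h
F = (AUC_ev/D_ev)/(AUC_iv/D_iv) = (411.78575/100)/(176.3325/25) = 4.1178575/7.0533 = 0.5838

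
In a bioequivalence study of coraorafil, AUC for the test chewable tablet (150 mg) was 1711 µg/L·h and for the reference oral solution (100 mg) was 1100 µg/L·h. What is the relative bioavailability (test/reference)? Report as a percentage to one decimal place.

F_rel = 103.7%

F_rel = (AUC_test/D_test) / (AUC_ref/D_ref)
      = (1711/150) / (1100/100)
      = 11.4067 / 11 = 1.0370 = 103.70%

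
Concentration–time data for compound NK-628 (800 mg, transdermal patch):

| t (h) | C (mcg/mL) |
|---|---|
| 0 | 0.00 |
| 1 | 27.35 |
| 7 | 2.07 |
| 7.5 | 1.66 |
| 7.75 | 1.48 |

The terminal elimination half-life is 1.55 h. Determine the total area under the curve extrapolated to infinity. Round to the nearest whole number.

AUC = 107 mcg/mL·h

Trapezoidal AUC_0→7.75:
  [0→1]: (0.00+27.35)/2 × 1 = 13.675
  [1→7]: (27.35+2.07)/2 × 6 = 88.26
  [7→7.5]: (2.07+1.66)/2 × 0.5 = 0.9325
  [7.5→7.75]: (1.66+1.48)/2 × 0.25 = 0.3925
  Sum = 103.26 mcg/mL·h
k_e = ln2 / t½ = 0.693147 / 1.55 = 0.4472 h^-1
Extrapolated tail: C_last / k_e = 1.48 / 0.4472 = 3.309
AUC_0→∞ = 103.26 + 3.309 = 106.569 mcg/mL·h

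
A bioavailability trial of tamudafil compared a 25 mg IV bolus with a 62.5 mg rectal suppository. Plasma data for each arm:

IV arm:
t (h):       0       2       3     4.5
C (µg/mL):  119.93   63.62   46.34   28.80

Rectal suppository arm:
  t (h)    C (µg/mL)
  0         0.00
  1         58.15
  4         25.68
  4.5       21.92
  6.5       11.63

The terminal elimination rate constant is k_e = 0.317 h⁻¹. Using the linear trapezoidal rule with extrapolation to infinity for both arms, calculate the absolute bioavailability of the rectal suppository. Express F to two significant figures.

F = 0.25

Trapezoidal AUC_0→4.5 (IV):
  [0→2]: (119.93+63.62)/2 × 2 = 183.55
  [2→3]: (63.62+46.34)/2 × 1 = 54.98
  [3→4.5]: (46.34+28.80)/2 × 1.5 = 56.355
  Sum = 294.885 µg/mL·h
IV tail: 28.80/0.317 = 90.852; AUC_iv,0→∞ = 294.885 + 90.852 = 385.737 µg/mL·h
Trapezoidal AUC_0→6.5 (rectal suppository):
  [0→1]: (0.00+58.15)/2 × 1 = 29.075
  [1→4]: (58.15+25.68)/2 × 3 = 125.745
  [4→4.5]: (25.68+21.92)/2 × 0.5 = 11.9
  [4.5→6.5]: (21.92+11.63)/2 × 2 = 33.55
  Sum = 200.27 µg/mL·h
rectal suppository tail: 11.63/0.317 = 36.688; AUC_ev,0→∞ = 200.27 + 36.688 = 236.958 µg/mL·h
F = (AUC_ev/D_ev)/(AUC_iv/D_iv) = (236.958/62.5)/(385.737/25) = 3.791328/15.42948 = 0.2457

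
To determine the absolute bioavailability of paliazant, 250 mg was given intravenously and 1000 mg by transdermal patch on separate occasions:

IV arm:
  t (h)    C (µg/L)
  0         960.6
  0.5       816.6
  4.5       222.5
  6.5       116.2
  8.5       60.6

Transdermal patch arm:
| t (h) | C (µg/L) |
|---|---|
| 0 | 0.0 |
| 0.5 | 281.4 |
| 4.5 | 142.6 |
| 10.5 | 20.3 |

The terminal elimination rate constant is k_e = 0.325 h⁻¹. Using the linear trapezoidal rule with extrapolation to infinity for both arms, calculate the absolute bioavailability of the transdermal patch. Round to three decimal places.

F = 0.114

Trapezoidal AUC_0→8.5 (IV):
  [0→0.5]: (960.6+816.6)/2 × 0.5 = 444.3
  [0.5→4.5]: (816.6+222.5)/2 × 4 = 2078.2
  [4.5→6.5]: (222.5+116.2)/2 × 2 = 338.7
  [6.5→8.5]: (116.2+60.6)/2 × 2 = 176.8
  Sum = 3038.0 µg/L·h
IV tail: 60.6/0.325 = 186.462; AUC_iv,0→∞ = 3038.0 + 186.462 = 3224.462 µg/L·h
Trapezoidal AUC_0→10.5 (transdermal patch):
  [0→0.5]: (0.0+281.4)/2 × 0.5 = 70.35
  [0.5→4.5]: (281.4+142.6)/2 × 4 = 848.0
  [4.5→10.5]: (142.6+20.3)/2 × 6 = 488.7
  Sum = 1407.05 µg/L·h
transdermal patch tail: 20.3/0.325 = 62.462; AUC_ev,0→∞ = 1407.05 + 62.462 = 1469.512 µg/L·h
F = (AUC_ev/D_ev)/(AUC_iv/D_iv) = (1469.512/1000)/(3224.462/250) = 1.469512/12.897848 = 0.1139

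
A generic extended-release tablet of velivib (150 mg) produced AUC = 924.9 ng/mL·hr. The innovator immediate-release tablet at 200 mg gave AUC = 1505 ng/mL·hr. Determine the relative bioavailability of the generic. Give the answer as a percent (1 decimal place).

F_rel = 81.9%

F_rel = (AUC_test/D_test) / (AUC_ref/D_ref)
      = (924.9/150) / (1505/200)
      = 6.166 / 7.525 = 0.8194 = 81.94%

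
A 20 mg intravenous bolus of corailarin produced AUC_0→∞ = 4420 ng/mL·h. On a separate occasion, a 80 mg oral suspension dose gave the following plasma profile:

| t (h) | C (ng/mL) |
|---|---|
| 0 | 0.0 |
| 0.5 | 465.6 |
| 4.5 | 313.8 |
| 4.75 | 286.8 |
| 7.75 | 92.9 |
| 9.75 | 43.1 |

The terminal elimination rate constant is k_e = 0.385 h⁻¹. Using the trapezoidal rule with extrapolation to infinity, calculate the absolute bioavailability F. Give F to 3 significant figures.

F = 0.145

Trapezoidal AUC_0→9.75 (oral suspension):
  [0→0.5]: (0.0+465.6)/2 × 0.5 = 116.4
  [0.5→4.5]: (465.6+313.8)/2 × 4 = 1558.8
  [4.5→4.75]: (313.8+286.8)/2 × 0.25 = 75.075
  [4.75→7.75]: (286.8+92.9)/2 × 3 = 569.55
  [7.75→9.75]: (92.9+43.1)/2 × 2 = 136.0
  Sum = 2455.825 ng/mL·h
Tail: C_last/k_e = 43.1/0.385 = 111.948
AUC_0→∞ (oral suspension) = 2455.825 + 111.948 = 2567.773 ng/mL·h
F = (AUC_ev/D_ev)/(AUC_iv/D_iv) = (2567.773/80)/(4420/20) = 32.0972/221 = 0.1452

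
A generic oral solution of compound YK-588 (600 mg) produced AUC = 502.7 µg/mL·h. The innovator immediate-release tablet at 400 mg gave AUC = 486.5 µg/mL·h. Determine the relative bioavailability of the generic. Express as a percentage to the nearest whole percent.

F_rel = (AUC_test/D_test) / (AUC_ref/D_ref)
      = (502.7/600) / (486.5/400)
      = 0.837833 / 1.21625 = 0.6889 = 68.89%

F_rel = 69%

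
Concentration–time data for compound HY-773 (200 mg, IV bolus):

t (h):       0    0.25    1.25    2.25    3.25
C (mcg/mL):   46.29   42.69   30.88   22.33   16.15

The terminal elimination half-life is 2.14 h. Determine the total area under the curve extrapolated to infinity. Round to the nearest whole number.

Trapezoidal AUC_0→3.25:
  [0→0.25]: (46.29+42.69)/2 × 0.25 = 11.1225
  [0.25→1.25]: (42.69+30.88)/2 × 1 = 36.785
  [1.25→2.25]: (30.88+22.33)/2 × 1 = 26.605
  [2.25→3.25]: (22.33+16.15)/2 × 1 = 19.24
  Sum = 93.7525 mcg/mL·h
k_e = ln2 / t½ = 0.693147 / 2.14 = 0.3239 h^-1
Extrapolated tail: C_last / k_e = 16.15 / 0.3239 = 49.861
AUC_0→∞ = 93.7525 + 49.861 = 143.6135 mcg/mL·h

AUC = 144 mcg/mL·h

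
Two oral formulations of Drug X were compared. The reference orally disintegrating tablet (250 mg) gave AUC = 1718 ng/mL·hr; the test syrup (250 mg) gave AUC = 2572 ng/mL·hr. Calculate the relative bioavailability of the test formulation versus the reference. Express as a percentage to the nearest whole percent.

F_rel = (AUC_test/D_test) / (AUC_ref/D_ref)
      = (2572/250) / (1718/250)
      = 10.288 / 6.872 = 1.4971 = 149.71%

F_rel = 150%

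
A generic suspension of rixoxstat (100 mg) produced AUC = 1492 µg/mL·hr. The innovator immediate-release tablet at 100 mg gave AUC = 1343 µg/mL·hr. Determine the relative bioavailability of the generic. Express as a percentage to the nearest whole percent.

F_rel = (AUC_test/D_test) / (AUC_ref/D_ref)
      = (1492/100) / (1343/100)
      = 14.92 / 13.43 = 1.1109 = 111.09%

F_rel = 111%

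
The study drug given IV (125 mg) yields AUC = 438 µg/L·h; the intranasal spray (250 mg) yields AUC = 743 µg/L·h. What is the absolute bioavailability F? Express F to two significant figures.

F = (AUC_ev / D_ev) / (AUC_iv / D_iv)
  = (743/250) / (438/125)
  = 2.972 / 3.504 = 0.8482

F = 0.85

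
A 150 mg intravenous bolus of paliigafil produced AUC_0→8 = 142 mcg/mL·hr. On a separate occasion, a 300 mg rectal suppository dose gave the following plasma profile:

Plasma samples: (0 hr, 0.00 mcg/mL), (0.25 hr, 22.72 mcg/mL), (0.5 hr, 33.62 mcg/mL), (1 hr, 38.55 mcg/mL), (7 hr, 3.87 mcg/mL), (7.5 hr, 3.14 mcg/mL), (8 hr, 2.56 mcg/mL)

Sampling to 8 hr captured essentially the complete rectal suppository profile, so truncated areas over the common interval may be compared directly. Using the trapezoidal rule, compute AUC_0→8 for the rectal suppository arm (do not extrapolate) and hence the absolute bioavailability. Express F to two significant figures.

Trapezoidal AUC_0→8 (rectal suppository):
  [0→0.25]: (0.00+22.72)/2 × 0.25 = 2.84
  [0.25→0.5]: (22.72+33.62)/2 × 0.25 = 7.0425
  [0.5→1]: (33.62+38.55)/2 × 0.5 = 18.0425
  [1→7]: (38.55+3.87)/2 × 6 = 127.26
  [7→7.5]: (3.87+3.14)/2 × 0.5 = 1.7525
  [7.5→8]: (3.14+2.56)/2 × 0.5 = 1.425
  Sum = 158.3625 mcg/mL·hr
F = (AUC_ev/D_ev)/(AUC_iv/D_iv) = (158.3625/300)/(142/150) = 0.527875/0.946667 = 0.5576

F = 0.56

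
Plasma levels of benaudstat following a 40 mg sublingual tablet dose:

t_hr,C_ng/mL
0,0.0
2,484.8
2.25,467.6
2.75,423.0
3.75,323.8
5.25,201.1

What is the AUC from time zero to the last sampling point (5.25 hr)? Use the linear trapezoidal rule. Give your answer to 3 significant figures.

Trapezoidal AUC_0→5.25:
  [0→2]: (0.0+484.8)/2 × 2 = 484.8
  [2→2.25]: (484.8+467.6)/2 × 0.25 = 119.05
  [2.25→2.75]: (467.6+423.0)/2 × 0.5 = 222.65
  [2.75→3.75]: (423.0+323.8)/2 × 1 = 373.4
  [3.75→5.25]: (323.8+201.1)/2 × 1.5 = 393.675
  Sum = 1593.575 ng/mL·hr

AUC = 1590 ng/mL·hr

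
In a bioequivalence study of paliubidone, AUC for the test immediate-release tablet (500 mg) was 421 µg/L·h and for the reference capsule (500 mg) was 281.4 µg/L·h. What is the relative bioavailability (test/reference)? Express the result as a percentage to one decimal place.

F_rel = (AUC_test/D_test) / (AUC_ref/D_ref)
      = (421/500) / (281.4/500)
      = 0.842 / 0.5628 = 1.4961 = 149.61%

F_rel = 149.6%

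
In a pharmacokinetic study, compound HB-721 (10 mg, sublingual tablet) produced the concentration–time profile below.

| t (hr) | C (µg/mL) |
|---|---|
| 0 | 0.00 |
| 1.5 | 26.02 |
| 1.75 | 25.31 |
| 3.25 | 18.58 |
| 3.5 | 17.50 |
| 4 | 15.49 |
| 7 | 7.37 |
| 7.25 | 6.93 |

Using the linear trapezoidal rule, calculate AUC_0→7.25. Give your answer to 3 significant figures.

AUC = 108 µg/mL·hr

Trapezoidal AUC_0→7.25:
  [0→1.5]: (0.00+26.02)/2 × 1.5 = 19.515
  [1.5→1.75]: (26.02+25.31)/2 × 0.25 = 6.41625
  [1.75→3.25]: (25.31+18.58)/2 × 1.5 = 32.9175
  [3.25→3.5]: (18.58+17.50)/2 × 0.25 = 4.51
  [3.5→4]: (17.50+15.49)/2 × 0.5 = 8.2475
  [4→7]: (15.49+7.37)/2 × 3 = 34.29
  [7→7.25]: (7.37+6.93)/2 × 0.25 = 1.7875
  Sum = 107.68375 µg/mL·hr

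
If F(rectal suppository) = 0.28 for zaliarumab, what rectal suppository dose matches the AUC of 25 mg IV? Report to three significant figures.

For equal systemic exposure: F × D_ev = D_iv
D_ev = D_iv / F = 25 / 0.28 = 89.2857 mg

D_rectal = 89.3 mg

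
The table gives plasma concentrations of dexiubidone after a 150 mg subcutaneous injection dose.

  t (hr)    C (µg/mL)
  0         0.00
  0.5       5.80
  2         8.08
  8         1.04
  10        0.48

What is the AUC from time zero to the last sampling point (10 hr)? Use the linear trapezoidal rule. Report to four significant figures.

Trapezoidal AUC_0→10:
  [0→0.5]: (0.00+5.80)/2 × 0.5 = 1.45
  [0.5→2]: (5.80+8.08)/2 × 1.5 = 10.41
  [2→8]: (8.08+1.04)/2 × 6 = 27.36
  [8→10]: (1.04+0.48)/2 × 2 = 1.52
  Sum = 40.74 µg/mL·hr

AUC = 40.74 µg/mL·hr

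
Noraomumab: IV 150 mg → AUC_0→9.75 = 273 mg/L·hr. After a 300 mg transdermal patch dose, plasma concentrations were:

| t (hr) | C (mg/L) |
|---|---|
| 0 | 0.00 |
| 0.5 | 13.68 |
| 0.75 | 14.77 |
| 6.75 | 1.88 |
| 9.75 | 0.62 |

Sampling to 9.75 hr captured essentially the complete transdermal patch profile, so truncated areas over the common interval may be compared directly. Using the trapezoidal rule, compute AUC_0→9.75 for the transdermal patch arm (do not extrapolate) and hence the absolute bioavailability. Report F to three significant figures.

F = 0.111

Trapezoidal AUC_0→9.75 (transdermal patch):
  [0→0.5]: (0.00+13.68)/2 × 0.5 = 3.42
  [0.5→0.75]: (13.68+14.77)/2 × 0.25 = 3.55625
  [0.75→6.75]: (14.77+1.88)/2 × 6 = 49.95
  [6.75→9.75]: (1.88+0.62)/2 × 3 = 3.75
  Sum = 60.67625 mg/L·hr
F = (AUC_ev/D_ev)/(AUC_iv/D_iv) = (60.67625/300)/(273/150) = 0.202254/1.82 = 0.1111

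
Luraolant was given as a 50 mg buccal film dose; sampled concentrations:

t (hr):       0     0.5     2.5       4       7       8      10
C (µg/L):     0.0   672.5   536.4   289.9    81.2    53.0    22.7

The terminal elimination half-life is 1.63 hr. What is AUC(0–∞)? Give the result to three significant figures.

Trapezoidal AUC_0→10:
  [0→0.5]: (0.0+672.5)/2 × 0.5 = 168.125
  [0.5→2.5]: (672.5+536.4)/2 × 2 = 1208.9
  [2.5→4]: (536.4+289.9)/2 × 1.5 = 619.725
  [4→7]: (289.9+81.2)/2 × 3 = 556.65
  [7→8]: (81.2+53.0)/2 × 1 = 67.1
  [8→10]: (53.0+22.7)/2 × 2 = 75.7
  Sum = 2696.2 µg/L·hr
k_e = ln2 / t½ = 0.693147 / 1.63 = 0.4252 hr^-1
Extrapolated tail: C_last / k_e = 22.7 / 0.4252 = 53.387
AUC_0→∞ = 2696.2 + 53.387 = 2749.587 µg/L·hr

AUC = 2750 µg/L·hr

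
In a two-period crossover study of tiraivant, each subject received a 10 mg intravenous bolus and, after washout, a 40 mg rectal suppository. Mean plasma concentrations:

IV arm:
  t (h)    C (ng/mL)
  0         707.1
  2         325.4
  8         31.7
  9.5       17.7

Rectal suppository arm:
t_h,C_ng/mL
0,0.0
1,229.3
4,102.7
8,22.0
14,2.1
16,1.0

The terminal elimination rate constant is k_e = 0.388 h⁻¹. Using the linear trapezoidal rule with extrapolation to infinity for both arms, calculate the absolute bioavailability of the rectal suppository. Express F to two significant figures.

Trapezoidal AUC_0→9.5 (IV):
  [0→2]: (707.1+325.4)/2 × 2 = 1032.5
  [2→8]: (325.4+31.7)/2 × 6 = 1071.3
  [8→9.5]: (31.7+17.7)/2 × 1.5 = 37.05
  Sum = 2140.85 ng/mL·h
IV tail: 17.7/0.388 = 45.619; AUC_iv,0→∞ = 2140.85 + 45.619 = 2186.469 ng/mL·h
Trapezoidal AUC_0→16 (rectal suppository):
  [0→1]: (0.0+229.3)/2 × 1 = 114.65
  [1→4]: (229.3+102.7)/2 × 3 = 498.0
  [4→8]: (102.7+22.0)/2 × 4 = 249.4
  [8→14]: (22.0+2.1)/2 × 6 = 72.3
  [14→16]: (2.1+1.0)/2 × 2 = 3.1
  Sum = 937.45 ng/mL·h
rectal suppository tail: 1.0/0.388 = 2.577; AUC_ev,0→∞ = 937.45 + 2.577 = 940.027 ng/mL·h
F = (AUC_ev/D_ev)/(AUC_iv/D_iv) = (940.027/40)/(2186.469/10) = 23.500675/218.6469 = 0.1075

F = 0.11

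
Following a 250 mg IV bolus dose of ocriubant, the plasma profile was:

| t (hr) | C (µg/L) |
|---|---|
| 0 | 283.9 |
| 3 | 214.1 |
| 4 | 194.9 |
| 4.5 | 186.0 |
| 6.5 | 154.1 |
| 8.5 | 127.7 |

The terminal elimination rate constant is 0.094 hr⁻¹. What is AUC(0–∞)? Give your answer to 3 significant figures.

AUC = 3030 µg/L·hr

Trapezoidal AUC_0→8.5:
  [0→3]: (283.9+214.1)/2 × 3 = 747.0
  [3→4]: (214.1+194.9)/2 × 1 = 204.5
  [4→4.5]: (194.9+186.0)/2 × 0.5 = 95.225
  [4.5→6.5]: (186.0+154.1)/2 × 2 = 340.1
  [6.5→8.5]: (154.1+127.7)/2 × 2 = 281.8
  Sum = 1668.625 µg/L·hr
Extrapolated tail: C_last / k_e = 127.7 / 0.094 = 1358.511
AUC_0→∞ = 1668.625 + 1358.511 = 3027.136 µg/L·hr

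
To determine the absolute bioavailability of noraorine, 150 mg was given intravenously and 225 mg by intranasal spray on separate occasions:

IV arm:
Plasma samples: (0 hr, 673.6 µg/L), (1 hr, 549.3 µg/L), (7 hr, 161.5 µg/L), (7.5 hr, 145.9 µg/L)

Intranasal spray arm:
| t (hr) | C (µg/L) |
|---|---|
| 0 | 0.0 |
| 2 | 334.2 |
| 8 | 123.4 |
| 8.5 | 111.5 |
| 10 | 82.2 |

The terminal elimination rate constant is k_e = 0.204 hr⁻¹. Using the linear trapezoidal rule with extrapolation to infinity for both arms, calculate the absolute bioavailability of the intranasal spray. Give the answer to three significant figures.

Trapezoidal AUC_0→7.5 (IV):
  [0→1]: (673.6+549.3)/2 × 1 = 611.45
  [1→7]: (549.3+161.5)/2 × 6 = 2132.4
  [7→7.5]: (161.5+145.9)/2 × 0.5 = 76.85
  Sum = 2820.7 µg/L·hr
IV tail: 145.9/0.204 = 715.196; AUC_iv,0→∞ = 2820.7 + 715.196 = 3535.896 µg/L·hr
Trapezoidal AUC_0→10 (intranasal spray):
  [0→2]: (0.0+334.2)/2 × 2 = 334.2
  [2→8]: (334.2+123.4)/2 × 6 = 1372.8
  [8→8.5]: (123.4+111.5)/2 × 0.5 = 58.725
  [8.5→10]: (111.5+82.2)/2 × 1.5 = 145.275
  Sum = 1911.0 µg/L·hr
intranasal spray tail: 82.2/0.204 = 402.941; AUC_ev,0→∞ = 1911.0 + 402.941 = 2313.941 µg/L·hr
F = (AUC_ev/D_ev)/(AUC_iv/D_iv) = (2313.941/225)/(3535.896/150) = 10.2842/23.57264 = 0.4363

F = 0.436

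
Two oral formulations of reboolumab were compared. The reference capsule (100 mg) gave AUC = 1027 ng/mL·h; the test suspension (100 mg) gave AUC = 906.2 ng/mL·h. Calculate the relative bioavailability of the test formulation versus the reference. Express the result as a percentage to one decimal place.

F_rel = (AUC_test/D_test) / (AUC_ref/D_ref)
      = (906.2/100) / (1027/100)
      = 9.062 / 10.27 = 0.8824 = 88.24%

F_rel = 88.2%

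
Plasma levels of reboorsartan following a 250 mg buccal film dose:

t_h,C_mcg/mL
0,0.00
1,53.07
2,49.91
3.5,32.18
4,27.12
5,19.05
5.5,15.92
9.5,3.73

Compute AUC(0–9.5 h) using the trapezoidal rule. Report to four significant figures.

AUC = 225.5 mcg/mL·h

Trapezoidal AUC_0→9.5:
  [0→1]: (0.00+53.07)/2 × 1 = 26.535
  [1→2]: (53.07+49.91)/2 × 1 = 51.49
  [2→3.5]: (49.91+32.18)/2 × 1.5 = 61.5675
  [3.5→4]: (32.18+27.12)/2 × 0.5 = 14.825
  [4→5]: (27.12+19.05)/2 × 1 = 23.085
  [5→5.5]: (19.05+15.92)/2 × 0.5 = 8.7425
  [5.5→9.5]: (15.92+3.73)/2 × 4 = 39.3
  Sum = 225.545 mcg/mL·h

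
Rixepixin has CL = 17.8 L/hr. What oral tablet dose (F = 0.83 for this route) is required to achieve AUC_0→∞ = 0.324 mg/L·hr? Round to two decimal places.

Dose = CL × AUC_0→∞ / F
     = 17.8 × 0.324 / 0.83 = 6.94843 mg

Dose = 6.95 mg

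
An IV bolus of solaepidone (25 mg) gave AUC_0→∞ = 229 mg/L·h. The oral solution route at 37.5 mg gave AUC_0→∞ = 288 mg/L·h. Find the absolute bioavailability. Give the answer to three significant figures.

F = (AUC_ev / D_ev) / (AUC_iv / D_iv)
  = (288/37.5) / (229/25)
  = 7.68 / 9.16 = 0.8384

F = 0.838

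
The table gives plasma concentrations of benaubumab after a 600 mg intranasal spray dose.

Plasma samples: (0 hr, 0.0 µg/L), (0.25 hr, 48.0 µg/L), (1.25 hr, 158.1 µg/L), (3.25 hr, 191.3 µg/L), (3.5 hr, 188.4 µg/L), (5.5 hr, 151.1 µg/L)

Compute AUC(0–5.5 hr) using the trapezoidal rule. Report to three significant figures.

AUC = 845 µg/L·hr

Trapezoidal AUC_0→5.5:
  [0→0.25]: (0.0+48.0)/2 × 0.25 = 6.0
  [0.25→1.25]: (48.0+158.1)/2 × 1 = 103.05
  [1.25→3.25]: (158.1+191.3)/2 × 2 = 349.4
  [3.25→3.5]: (191.3+188.4)/2 × 0.25 = 47.4625
  [3.5→5.5]: (188.4+151.1)/2 × 2 = 339.5
  Sum = 845.4125 µg/L·hr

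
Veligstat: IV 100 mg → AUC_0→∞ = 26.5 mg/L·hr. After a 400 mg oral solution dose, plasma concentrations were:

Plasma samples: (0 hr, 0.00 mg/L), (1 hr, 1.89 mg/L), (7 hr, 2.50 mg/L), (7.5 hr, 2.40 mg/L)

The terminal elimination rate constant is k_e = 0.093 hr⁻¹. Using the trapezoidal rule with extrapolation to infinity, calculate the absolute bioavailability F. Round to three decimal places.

Trapezoidal AUC_0→7.5 (oral solution):
  [0→1]: (0.00+1.89)/2 × 1 = 0.945
  [1→7]: (1.89+2.50)/2 × 6 = 13.17
  [7→7.5]: (2.50+2.40)/2 × 0.5 = 1.225
  Sum = 15.34 mg/L·hr
Tail: C_last/k_e = 2.40/0.093 = 25.806
AUC_0→∞ (oral solution) = 15.34 + 25.806 = 41.146 mg/L·hr
F = (AUC_ev/D_ev)/(AUC_iv/D_iv) = (41.146/400)/(26.5/100) = 0.102865/0.265 = 0.3882

F = 0.388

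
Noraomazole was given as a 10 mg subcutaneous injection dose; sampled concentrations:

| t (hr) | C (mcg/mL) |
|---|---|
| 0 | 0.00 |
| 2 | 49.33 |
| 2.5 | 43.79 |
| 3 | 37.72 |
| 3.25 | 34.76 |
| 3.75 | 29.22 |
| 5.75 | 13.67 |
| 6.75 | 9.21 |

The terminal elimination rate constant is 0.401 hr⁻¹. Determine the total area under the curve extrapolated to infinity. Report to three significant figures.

Trapezoidal AUC_0→6.75:
  [0→2]: (0.00+49.33)/2 × 2 = 49.33
  [2→2.5]: (49.33+43.79)/2 × 0.5 = 23.28
  [2.5→3]: (43.79+37.72)/2 × 0.5 = 20.3775
  [3→3.25]: (37.72+34.76)/2 × 0.25 = 9.06
  [3.25→3.75]: (34.76+29.22)/2 × 0.5 = 15.995
  [3.75→5.75]: (29.22+13.67)/2 × 2 = 42.89
  [5.75→6.75]: (13.67+9.21)/2 × 1 = 11.44
  Sum = 172.3725 mcg/mL·hr
Extrapolated tail: C_last / k_e = 9.21 / 0.401 = 22.968
AUC_0→∞ = 172.3725 + 22.968 = 195.3405 mcg/mL·hr

AUC = 195 mcg/mL·hr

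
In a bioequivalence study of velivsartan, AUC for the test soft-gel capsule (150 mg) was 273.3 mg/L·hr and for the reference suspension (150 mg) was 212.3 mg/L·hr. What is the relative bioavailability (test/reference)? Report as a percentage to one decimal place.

F_rel = (AUC_test/D_test) / (AUC_ref/D_ref)
      = (273.3/150) / (212.3/150)
      = 1.822 / 1.41533 = 1.2873 = 128.73%

F_rel = 128.7%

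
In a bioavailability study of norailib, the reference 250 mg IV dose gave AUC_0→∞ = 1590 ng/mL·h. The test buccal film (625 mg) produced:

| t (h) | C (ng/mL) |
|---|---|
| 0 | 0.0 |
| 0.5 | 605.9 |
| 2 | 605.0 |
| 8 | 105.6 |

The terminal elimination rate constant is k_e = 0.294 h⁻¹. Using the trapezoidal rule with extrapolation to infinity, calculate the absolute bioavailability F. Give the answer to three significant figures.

F = 0.893

Trapezoidal AUC_0→8 (buccal film):
  [0→0.5]: (0.0+605.9)/2 × 0.5 = 151.475
  [0.5→2]: (605.9+605.0)/2 × 1.5 = 908.175
  [2→8]: (605.0+105.6)/2 × 6 = 2131.8
  Sum = 3191.45 ng/mL·h
Tail: C_last/k_e = 105.6/0.294 = 359.184
AUC_0→∞ (buccal film) = 3191.45 + 359.184 = 3550.634 ng/mL·h
F = (AUC_ev/D_ev)/(AUC_iv/D_iv) = (3550.634/625)/(1590/250) = 5.6810144/6.36 = 0.8932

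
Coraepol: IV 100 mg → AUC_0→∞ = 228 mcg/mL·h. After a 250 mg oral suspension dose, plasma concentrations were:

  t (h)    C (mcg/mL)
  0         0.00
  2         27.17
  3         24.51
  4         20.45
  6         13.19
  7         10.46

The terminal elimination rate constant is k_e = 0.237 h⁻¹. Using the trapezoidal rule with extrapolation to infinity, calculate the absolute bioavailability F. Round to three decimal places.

Trapezoidal AUC_0→7 (oral suspension):
  [0→2]: (0.00+27.17)/2 × 2 = 27.17
  [2→3]: (27.17+24.51)/2 × 1 = 25.84
  [3→4]: (24.51+20.45)/2 × 1 = 22.48
  [4→6]: (20.45+13.19)/2 × 2 = 33.64
  [6→7]: (13.19+10.46)/2 × 1 = 11.825
  Sum = 120.955 mcg/mL·h
Tail: C_last/k_e = 10.46/0.237 = 44.135
AUC_0→∞ (oral suspension) = 120.955 + 44.135 = 165.09 mcg/mL·h
F = (AUC_ev/D_ev)/(AUC_iv/D_iv) = (165.09/250)/(228/100) = 0.66036/2.28 = 0.2896

F = 0.290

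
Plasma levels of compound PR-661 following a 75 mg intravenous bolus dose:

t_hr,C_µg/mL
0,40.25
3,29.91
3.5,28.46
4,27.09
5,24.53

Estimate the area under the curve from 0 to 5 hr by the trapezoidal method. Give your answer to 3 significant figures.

AUC = 160 µg/mL·hr

Trapezoidal AUC_0→5:
  [0→3]: (40.25+29.91)/2 × 3 = 105.24
  [3→3.5]: (29.91+28.46)/2 × 0.5 = 14.5925
  [3.5→4]: (28.46+27.09)/2 × 0.5 = 13.8875
  [4→5]: (27.09+24.53)/2 × 1 = 25.81
  Sum = 159.53 µg/mL·hr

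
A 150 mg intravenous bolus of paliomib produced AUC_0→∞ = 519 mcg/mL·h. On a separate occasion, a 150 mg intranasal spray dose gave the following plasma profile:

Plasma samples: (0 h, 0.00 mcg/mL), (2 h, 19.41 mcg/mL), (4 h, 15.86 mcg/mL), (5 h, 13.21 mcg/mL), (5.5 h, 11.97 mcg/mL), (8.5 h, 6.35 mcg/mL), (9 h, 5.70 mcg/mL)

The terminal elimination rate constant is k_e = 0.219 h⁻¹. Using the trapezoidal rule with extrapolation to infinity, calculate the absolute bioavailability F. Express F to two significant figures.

Trapezoidal AUC_0→9 (intranasal spray):
  [0→2]: (0.00+19.41)/2 × 2 = 19.41
  [2→4]: (19.41+15.86)/2 × 2 = 35.27
  [4→5]: (15.86+13.21)/2 × 1 = 14.535
  [5→5.5]: (13.21+11.97)/2 × 0.5 = 6.295
  [5.5→8.5]: (11.97+6.35)/2 × 3 = 27.48
  [8.5→9]: (6.35+5.70)/2 × 0.5 = 3.0125
  Sum = 106.0025 mcg/mL·h
Tail: C_last/k_e = 5.70/0.219 = 26.027
AUC_0→∞ (intranasal spray) = 106.0025 + 26.027 = 132.0295 mcg/mL·h
F = (AUC_ev/D_ev)/(AUC_iv/D_iv) = (132.0295/150)/(519/150) = 0.880197/3.46 = 0.2544

F = 0.25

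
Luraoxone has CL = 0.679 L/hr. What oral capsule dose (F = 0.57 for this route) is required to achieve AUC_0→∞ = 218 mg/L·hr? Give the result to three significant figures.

Dose = CL × AUC_0→∞ / F
     = 0.679 × 218 / 0.57 = 259.688 mg

Dose = 260 mg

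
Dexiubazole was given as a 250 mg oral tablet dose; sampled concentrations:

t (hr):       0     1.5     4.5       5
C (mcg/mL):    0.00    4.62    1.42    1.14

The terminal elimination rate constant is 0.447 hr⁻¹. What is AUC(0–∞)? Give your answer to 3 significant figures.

AUC = 15.7 mcg/mL·hr

Trapezoidal AUC_0→5:
  [0→1.5]: (0.00+4.62)/2 × 1.5 = 3.465
  [1.5→4.5]: (4.62+1.42)/2 × 3 = 9.06
  [4.5→5]: (1.42+1.14)/2 × 0.5 = 0.64
  Sum = 13.165 mcg/mL·hr
Extrapolated tail: C_last / k_e = 1.14 / 0.447 = 2.550
AUC_0→∞ = 13.165 + 2.550 = 15.715 mcg/mL·hr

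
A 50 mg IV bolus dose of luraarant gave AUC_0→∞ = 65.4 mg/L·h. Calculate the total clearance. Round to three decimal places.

CL = Dose_iv / AUC_0→∞
   = 50 / 65.4 = 0.764526 L/h

CL = 0.765 L/h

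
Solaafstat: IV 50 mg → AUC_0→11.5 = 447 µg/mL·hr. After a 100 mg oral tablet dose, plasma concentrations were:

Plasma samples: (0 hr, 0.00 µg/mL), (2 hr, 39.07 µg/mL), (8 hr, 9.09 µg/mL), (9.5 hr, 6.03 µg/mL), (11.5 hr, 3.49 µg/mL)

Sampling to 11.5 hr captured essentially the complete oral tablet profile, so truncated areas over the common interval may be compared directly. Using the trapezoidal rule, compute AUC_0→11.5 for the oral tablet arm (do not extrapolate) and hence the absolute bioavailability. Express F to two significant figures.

Trapezoidal AUC_0→11.5 (oral tablet):
  [0→2]: (0.00+39.07)/2 × 2 = 39.07
  [2→8]: (39.07+9.09)/2 × 6 = 144.48
  [8→9.5]: (9.09+6.03)/2 × 1.5 = 11.34
  [9.5→11.5]: (6.03+3.49)/2 × 2 = 9.52
  Sum = 204.41 µg/mL·hr
F = (AUC_ev/D_ev)/(AUC_iv/D_iv) = (204.41/100)/(447/50) = 2.0441/8.94 = 0.2286

F = 0.23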